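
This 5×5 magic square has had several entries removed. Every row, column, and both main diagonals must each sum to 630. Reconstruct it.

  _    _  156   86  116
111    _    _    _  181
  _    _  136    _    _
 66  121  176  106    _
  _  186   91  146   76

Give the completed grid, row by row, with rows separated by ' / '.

171 101 156 86 116 / 111 141 71 126 181 / 151 81 136 166 96 / 66 121 176 106 161 / 131 186 91 146 76

Using row 4: 66 + 121 + 176 + 106 + ? → (4,5) = 630 − 469 = 161.
From row 5, 630 − (186 + 91 + 146 + 76) gives (5,1) = 131.
Column 3: 156 + 136 + 176 + 91 + ? = 630, so (2,3) = 71.
The remaining cell in column 5 is (3,5) = 630 − 534 = 96.
Anti-diagonal: 116 + 136 + 121 + 131 + ? = 630, so (2,4) = 126.
Row 2 needs 630; the known cells sum to 489, so (2,2) = 141.
Column 4 needs 630; the known cells sum to 464, so (3,4) = 166.
Main diagonal: 141 + 136 + 106 + 76 + ? = 630, so (1,1) = 171.
The remaining cell in row 1 is (1,2) = 630 − 529 = 101.
Column 1 needs 630; the known cells sum to 479, so (3,1) = 151.
Column 2 needs 630; the known cells sum to 549, so (3,2) = 81.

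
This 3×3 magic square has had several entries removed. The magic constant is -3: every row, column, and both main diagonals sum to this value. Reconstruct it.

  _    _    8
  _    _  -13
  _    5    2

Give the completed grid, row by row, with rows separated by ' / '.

Row 3 must total -3; the given cells sum to 7, so (3,1) = -10.
Anti-diagonal needs -3; the known cells sum to -2, so (2,2) = -1.
Row 2 must total -3; the given cells sum to -14, so (2,1) = 11.
Using column 1: 11 + (-10) + ? → (1,1) = -3 − 1 = -4.
Column 2: -1 + 5 + ? = -3, so (1,2) = -7.

-4 -7 8 / 11 -1 -13 / -10 5 2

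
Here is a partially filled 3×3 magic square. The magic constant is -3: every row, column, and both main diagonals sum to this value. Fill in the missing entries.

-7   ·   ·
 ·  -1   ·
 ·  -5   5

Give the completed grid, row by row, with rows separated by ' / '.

Row 3 needs -3; the known cells sum to 0, so (3,1) = -3.
Column 1 must total -3; the given cells sum to -10, so (2,1) = 7.
From column 2, -3 − (-1 + (-5)) gives (1,2) = 3.
Anti-diagonal: -1 + (-3) + ? = -3, so (1,3) = 1.
Row 2 needs -3; the known cells sum to 6, so (2,3) = -9.

-7 3 1 / 7 -1 -9 / -3 -5 5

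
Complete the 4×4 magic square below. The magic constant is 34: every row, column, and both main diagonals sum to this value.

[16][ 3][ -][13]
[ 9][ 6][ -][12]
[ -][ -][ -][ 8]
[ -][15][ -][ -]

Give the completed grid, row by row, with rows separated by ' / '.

Row 1 needs 34; the known cells sum to 32, so (1,3) = 2.
Using row 2: 9 + 6 + 12 + ? → (2,3) = 34 − 27 = 7.
Column 2: 3 + 6 + 15 + ? = 34, so (3,2) = 10.
Column 4: 13 + 12 + 8 + ? = 34, so (4,4) = 1.
The remaining cell in main diagonal is (3,3) = 34 − 23 = 11.
Anti-diagonal must total 34; the given cells sum to 30, so (4,1) = 4.
Using row 3: 10 + 11 + 8 + ? → (3,1) = 34 − 29 = 5.
The remaining cell in row 4 is (4,3) = 34 − 20 = 14.

16 3 2 13 / 9 6 7 12 / 5 10 11 8 / 4 15 14 1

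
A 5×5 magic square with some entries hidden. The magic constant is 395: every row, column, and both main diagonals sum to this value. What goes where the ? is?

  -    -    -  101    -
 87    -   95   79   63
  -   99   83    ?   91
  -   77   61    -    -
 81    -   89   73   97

57

Using row 2: 87 + 95 + 79 + 63 + ? → (2,2) = 395 − 324 = 71.
Row 5 needs 395; the known cells sum to 340, so (5,2) = 55.
Column 2: 71 + 99 + 77 + 55 + ? = 395, so (1,2) = 93.
Column 3: 95 + 83 + 61 + 89 + ? = 395, so (1,3) = 67.
Anti-diagonal needs 395; the known cells sum to 320, so (1,5) = 75.
Using row 1: 93 + 67 + 101 + 75 + ? → (1,1) = 395 − 336 = 59.
From column 5, 395 − (75 + 63 + 91 + 97) gives (4,5) = 69.
The remaining cell in main diagonal is (4,4) = 395 − 310 = 85.
From row 4, 395 − (77 + 61 + 85 + 69) gives (4,1) = 103.
Column 1 needs 395; the known cells sum to 330, so (3,1) = 65.
The remaining cell in column 4 is (3,4) = 395 − 338 = 57.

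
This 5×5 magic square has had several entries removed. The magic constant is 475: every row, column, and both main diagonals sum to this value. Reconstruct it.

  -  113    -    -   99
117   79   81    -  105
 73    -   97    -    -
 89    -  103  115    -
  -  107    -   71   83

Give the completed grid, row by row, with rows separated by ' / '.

101 113 75 87 99 / 117 79 81 93 105 / 73 85 97 109 111 / 89 91 103 115 77 / 95 107 119 71 83

The remaining cell in row 2 is (2,4) = 475 − 382 = 93.
From main diagonal, 475 − (79 + 97 + 115 + 83) gives (1,1) = 101.
Using column 1: 101 + 117 + 73 + 89 + ? → (5,1) = 475 − 380 = 95.
Anti-diagonal needs 475; the known cells sum to 384, so (4,2) = 91.
The remaining cell in row 4 is (4,5) = 475 − 398 = 77.
From row 5, 475 − (95 + 107 + 71 + 83) gives (5,3) = 119.
Column 2 needs 475; the known cells sum to 390, so (3,2) = 85.
Using column 3: 81 + 97 + 103 + 119 + ? → (1,3) = 475 − 400 = 75.
Using column 5: 99 + 105 + 77 + 83 + ? → (3,5) = 475 − 364 = 111.
From row 1, 475 − (101 + 113 + 75 + 99) gives (1,4) = 87.
Row 3 must total 475; the given cells sum to 366, so (3,4) = 109.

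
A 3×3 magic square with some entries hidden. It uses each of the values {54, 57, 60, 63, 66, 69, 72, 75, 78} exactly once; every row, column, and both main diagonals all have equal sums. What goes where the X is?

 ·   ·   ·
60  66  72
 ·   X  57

78

The 9 entries sum to 594, so each line sums to 594/3 = 198.
The remaining cell in column 3 is (1,3) = 198 − 129 = 69.
Main diagonal needs 198; the known cells sum to 123, so (1,1) = 75.
Anti-diagonal must total 198; the given cells sum to 135, so (3,1) = 63.
Row 1: 75 + 69 + ? = 198, so (1,2) = 54.
Row 3: 63 + 57 + ? = 198, so (3,2) = 78.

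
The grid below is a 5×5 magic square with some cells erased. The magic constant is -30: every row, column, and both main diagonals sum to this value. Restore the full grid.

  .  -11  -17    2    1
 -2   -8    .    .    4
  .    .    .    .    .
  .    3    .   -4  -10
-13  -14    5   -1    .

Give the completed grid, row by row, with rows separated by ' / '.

The remaining cell in row 1 is (1,1) = -30 − (-25) = -5.
Row 5: -13 + (-14) + 5 + (-1) + ? = -30, so (5,5) = -7.
Column 2: -11 + (-8) + 3 + (-14) + ? = -30, so (3,2) = 0.
From column 5, -30 − (1 + 4 + (-10) + (-7)) gives (3,5) = -18.
From main diagonal, -30 − (-5 + (-8) + (-4) + (-7)) gives (3,3) = -6.
From anti-diagonal, -30 − (1 + (-6) + 3 + (-13)) gives (2,4) = -15.
Row 2 needs -30; the known cells sum to -21, so (2,3) = -9.
Column 3 needs -30; the known cells sum to -27, so (4,3) = -3.
Column 4: 2 + (-15) + (-4) + (-1) + ? = -30, so (3,4) = -12.
The remaining cell in row 3 is (3,1) = -30 − (-36) = 6.
Using row 4: 3 + (-3) + (-4) + (-10) + ? → (4,1) = -30 − (-14) = -16.

-5 -11 -17 2 1 / -2 -8 -9 -15 4 / 6 0 -6 -12 -18 / -16 3 -3 -4 -10 / -13 -14 5 -1 -7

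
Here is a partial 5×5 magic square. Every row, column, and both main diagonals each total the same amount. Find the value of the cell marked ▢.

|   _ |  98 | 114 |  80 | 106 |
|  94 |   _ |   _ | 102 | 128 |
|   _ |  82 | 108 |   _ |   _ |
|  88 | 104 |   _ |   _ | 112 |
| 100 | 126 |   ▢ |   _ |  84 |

92

Anti-diagonal is complete and sums to 520; that is the magic constant.
Row 1 must total 520; the given cells sum to 398, so (1,1) = 122.
Column 1 must total 520; the given cells sum to 404, so (3,1) = 116.
Using column 2: 98 + 82 + 104 + 126 + ? → (2,2) = 520 − 410 = 110.
From column 5, 520 − (106 + 128 + 112 + 84) gives (3,5) = 90.
The remaining cell in main diagonal is (4,4) = 520 − 424 = 96.
Row 2 must total 520; the given cells sum to 434, so (2,3) = 86.
From row 3, 520 − (116 + 82 + 108 + 90) gives (3,4) = 124.
Row 4 needs 520; the known cells sum to 400, so (4,3) = 120.
From column 3, 520 − (114 + 86 + 108 + 120) gives (5,3) = 92.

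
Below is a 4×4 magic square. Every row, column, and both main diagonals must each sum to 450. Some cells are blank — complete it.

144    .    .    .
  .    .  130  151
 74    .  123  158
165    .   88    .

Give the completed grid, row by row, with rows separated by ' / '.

144 137 109 60 / 67 102 130 151 / 74 95 123 158 / 165 116 88 81

Using row 3: 74 + 123 + 158 + ? → (3,2) = 450 − 355 = 95.
The remaining cell in column 1 is (2,1) = 450 − 383 = 67.
From column 3, 450 − (130 + 123 + 88) gives (1,3) = 109.
Anti-diagonal needs 450; the known cells sum to 390, so (1,4) = 60.
Row 1: 144 + 109 + 60 + ? = 450, so (1,2) = 137.
Row 2 must total 450; the given cells sum to 348, so (2,2) = 102.
Column 2: 137 + 102 + 95 + ? = 450, so (4,2) = 116.
Column 4 must total 450; the given cells sum to 369, so (4,4) = 81.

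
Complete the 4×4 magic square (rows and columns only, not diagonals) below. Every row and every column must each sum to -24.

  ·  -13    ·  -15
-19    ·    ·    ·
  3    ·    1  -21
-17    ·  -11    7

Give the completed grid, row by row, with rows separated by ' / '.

Row 3: 3 + 1 + (-21) + ? = -24, so (3,2) = -7.
Row 4: -17 + (-11) + 7 + ? = -24, so (4,2) = -3.
From column 1, -24 − (-19 + 3 + (-17)) gives (1,1) = 9.
Column 2: -13 + (-7) + (-3) + ? = -24, so (2,2) = -1.
Using column 4: -15 + (-21) + 7 + ? → (2,4) = -24 − (-29) = 5.
Row 1 must total -24; the given cells sum to -19, so (1,3) = -5.
From row 2, -24 − (-19 + (-1) + 5) gives (2,3) = -9.

9 -13 -5 -15 / -19 -1 -9 5 / 3 -7 1 -21 / -17 -3 -11 7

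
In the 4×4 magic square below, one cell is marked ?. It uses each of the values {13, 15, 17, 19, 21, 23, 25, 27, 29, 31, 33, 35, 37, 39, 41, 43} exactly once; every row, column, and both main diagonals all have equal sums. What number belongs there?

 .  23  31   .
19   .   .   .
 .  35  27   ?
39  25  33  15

37

The 16 entries sum to 448, so each line sums to 448/4 = 112.
Using column 2: 23 + 35 + 25 + ? → (2,2) = 112 − 83 = 29.
Column 3: 31 + 27 + 33 + ? = 112, so (2,3) = 21.
Main diagonal: 29 + 27 + 15 + ? = 112, so (1,1) = 41.
The remaining cell in anti-diagonal is (1,4) = 112 − 95 = 17.
The remaining cell in row 2 is (2,4) = 112 − 69 = 43.
From column 1, 112 − (41 + 19 + 39) gives (3,1) = 13.
Column 4: 17 + 43 + 15 + ? = 112, so (3,4) = 37.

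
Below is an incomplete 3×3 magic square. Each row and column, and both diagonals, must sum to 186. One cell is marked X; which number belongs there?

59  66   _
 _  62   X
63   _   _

60

Row 1 must total 186; the given cells sum to 125, so (1,3) = 61.
Using column 1: 59 + 63 + ? → (2,1) = 186 − 122 = 64.
Using column 2: 66 + 62 + ? → (3,2) = 186 − 128 = 58.
The remaining cell in main diagonal is (3,3) = 186 − 121 = 65.
The remaining cell in row 2 is (2,3) = 186 − 126 = 60.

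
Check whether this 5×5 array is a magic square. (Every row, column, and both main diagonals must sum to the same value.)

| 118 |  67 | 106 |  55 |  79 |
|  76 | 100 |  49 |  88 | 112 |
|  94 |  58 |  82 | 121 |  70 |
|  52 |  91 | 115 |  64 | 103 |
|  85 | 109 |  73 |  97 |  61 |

Row 1: 118 + 67 + 106 + 55 + 79 = 425.
Row 2: 76 + 100 + 49 + 88 + 112 = 425.
Row 3: 94 + 58 + 82 + 121 + 70 = 425.
Row 4: 52 + 91 + 115 + 64 + 103 = 425.
Row 5: 85 + 109 + 73 + 97 + 61 = 425.
Column 1: 118 + 76 + 94 + 52 + 85 = 425.
Column 2: 67 + 100 + 58 + 91 + 109 = 425.
Column 3: 106 + 49 + 82 + 115 + 73 = 425.
Column 4: 55 + 88 + 121 + 64 + 97 = 425.
Column 5: 79 + 112 + 70 + 103 + 61 = 425.
Main diagonal: 118 + 100 + 82 + 64 + 61 = 425.
Anti-diagonal: 79 + 88 + 82 + 91 + 85 = 425.
All lines sum to 425.

Yes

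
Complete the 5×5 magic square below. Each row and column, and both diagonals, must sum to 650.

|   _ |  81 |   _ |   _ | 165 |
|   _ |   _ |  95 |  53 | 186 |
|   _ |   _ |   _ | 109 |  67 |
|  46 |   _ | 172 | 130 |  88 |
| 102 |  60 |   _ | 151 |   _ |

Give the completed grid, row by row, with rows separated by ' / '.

123 81 74 207 165 / 179 137 95 53 186 / 200 158 116 109 67 / 46 214 172 130 88 / 102 60 193 151 144

Using row 4: 46 + 172 + 130 + 88 + ? → (4,2) = 650 − 436 = 214.
Column 4 needs 650; the known cells sum to 443, so (1,4) = 207.
Column 5 needs 650; the known cells sum to 506, so (5,5) = 144.
Anti-diagonal: 165 + 53 + 214 + 102 + ? = 650, so (3,3) = 116.
Row 5 needs 650; the known cells sum to 457, so (5,3) = 193.
Using column 3: 95 + 116 + 172 + 193 + ? → (1,3) = 650 − 576 = 74.
The remaining cell in row 1 is (1,1) = 650 − 527 = 123.
The remaining cell in main diagonal is (2,2) = 650 − 513 = 137.
Row 2: 137 + 95 + 53 + 186 + ? = 650, so (2,1) = 179.
Column 1: 123 + 179 + 46 + 102 + ? = 650, so (3,1) = 200.
Column 2 needs 650; the known cells sum to 492, so (3,2) = 158.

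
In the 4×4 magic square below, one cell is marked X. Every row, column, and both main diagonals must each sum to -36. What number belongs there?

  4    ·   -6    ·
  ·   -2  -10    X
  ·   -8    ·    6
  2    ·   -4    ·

The remaining cell in column 3 is (3,3) = -36 − (-20) = -16.
Main diagonal: 4 + (-2) + (-16) + ? = -36, so (4,4) = -22.
Anti-diagonal: -10 + (-8) + 2 + ? = -36, so (1,4) = -20.
The remaining cell in row 1 is (1,2) = -36 − (-22) = -14.
Row 3 needs -36; the known cells sum to -18, so (3,1) = -18.
Row 4 needs -36; the known cells sum to -24, so (4,2) = -12.
Column 1: 4 + (-18) + 2 + ? = -36, so (2,1) = -24.
Column 4: -20 + 6 + (-22) + ? = -36, so (2,4) = 0.

0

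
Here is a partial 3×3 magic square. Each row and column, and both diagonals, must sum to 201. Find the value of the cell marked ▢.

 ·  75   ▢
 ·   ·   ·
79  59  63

55

Column 2 needs 201; the known cells sum to 134, so (2,2) = 67.
Main diagonal must total 201; the given cells sum to 130, so (1,1) = 71.
The remaining cell in anti-diagonal is (1,3) = 201 − 146 = 55.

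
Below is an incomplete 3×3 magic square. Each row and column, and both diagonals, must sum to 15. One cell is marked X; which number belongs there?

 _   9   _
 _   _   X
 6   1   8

Column 2: 9 + 1 + ? = 15, so (2,2) = 5.
Main diagonal: 5 + 8 + ? = 15, so (1,1) = 2.
The remaining cell in anti-diagonal is (1,3) = 15 − 11 = 4.
From column 1, 15 − (2 + 6) gives (2,1) = 7.
The remaining cell in column 3 is (2,3) = 15 − 12 = 3.

3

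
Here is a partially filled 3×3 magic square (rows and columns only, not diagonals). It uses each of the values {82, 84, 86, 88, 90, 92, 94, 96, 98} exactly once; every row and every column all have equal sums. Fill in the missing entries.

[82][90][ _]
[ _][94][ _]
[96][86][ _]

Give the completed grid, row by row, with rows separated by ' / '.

82 90 98 / 92 94 84 / 96 86 88

The 9 entries sum to 810, so each line sums to 810/3 = 270.
Row 1 needs 270; the known cells sum to 172, so (1,3) = 98.
Row 3 must total 270; the given cells sum to 182, so (3,3) = 88.
The remaining cell in column 1 is (2,1) = 270 − 178 = 92.
Using column 3: 98 + 88 + ? → (2,3) = 270 − 186 = 84.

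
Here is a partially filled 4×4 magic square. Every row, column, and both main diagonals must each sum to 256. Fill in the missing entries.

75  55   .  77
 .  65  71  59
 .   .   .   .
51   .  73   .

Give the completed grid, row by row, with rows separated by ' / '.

Using row 1: 75 + 55 + 77 + ? → (1,3) = 256 − 207 = 49.
Row 2 needs 256; the known cells sum to 195, so (2,1) = 61.
Using column 1: 75 + 61 + 51 + ? → (3,1) = 256 − 187 = 69.
Using column 3: 49 + 71 + 73 + ? → (3,3) = 256 − 193 = 63.
The remaining cell in main diagonal is (4,4) = 256 − 203 = 53.
Using anti-diagonal: 77 + 71 + 51 + ? → (3,2) = 256 − 199 = 57.
From row 3, 256 − (69 + 57 + 63) gives (3,4) = 67.
Using row 4: 51 + 73 + 53 + ? → (4,2) = 256 − 177 = 79.

75 55 49 77 / 61 65 71 59 / 69 57 63 67 / 51 79 73 53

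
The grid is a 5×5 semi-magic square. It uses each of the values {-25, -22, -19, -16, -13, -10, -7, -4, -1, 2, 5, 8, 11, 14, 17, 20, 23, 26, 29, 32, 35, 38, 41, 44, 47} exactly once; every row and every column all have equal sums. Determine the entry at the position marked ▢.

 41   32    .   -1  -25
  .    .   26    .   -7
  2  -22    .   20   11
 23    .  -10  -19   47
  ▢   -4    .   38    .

5

The 25 entries sum to 275, so each line sums to 275/5 = 55.
The remaining cell in row 1 is (1,3) = 55 − 47 = 8.
Row 3 needs 55; the known cells sum to 11, so (3,3) = 44.
Row 4 must total 55; the given cells sum to 41, so (4,2) = 14.
Using column 2: 32 + (-22) + 14 + (-4) + ? → (2,2) = 55 − 20 = 35.
The remaining cell in column 3 is (5,3) = 55 − 68 = -13.
From column 4, 55 − (-1 + 20 + (-19) + 38) gives (2,4) = 17.
Using column 5: -25 + (-7) + 11 + 47 + ? → (5,5) = 55 − 26 = 29.
Row 2 needs 55; the known cells sum to 71, so (2,1) = -16.
Row 5 needs 55; the known cells sum to 50, so (5,1) = 5.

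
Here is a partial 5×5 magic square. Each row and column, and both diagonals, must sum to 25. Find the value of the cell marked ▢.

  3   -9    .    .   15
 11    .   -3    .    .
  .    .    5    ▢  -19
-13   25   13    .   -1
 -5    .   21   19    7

Row 4 must total 25; the given cells sum to 24, so (4,4) = 1.
Row 5 must total 25; the given cells sum to 42, so (5,2) = -17.
The remaining cell in column 1 is (3,1) = 25 − (-4) = 29.
Column 3 must total 25; the given cells sum to 36, so (1,3) = -11.
Column 5: 15 + (-19) + (-1) + 7 + ? = 25, so (2,5) = 23.
The remaining cell in main diagonal is (2,2) = 25 − 16 = 9.
Anti-diagonal needs 25; the known cells sum to 40, so (2,4) = -15.
The remaining cell in row 1 is (1,4) = 25 − (-2) = 27.
Column 2 must total 25; the given cells sum to 8, so (3,2) = 17.
Using column 4: 27 + (-15) + 1 + 19 + ? → (3,4) = 25 − 32 = -7.

-7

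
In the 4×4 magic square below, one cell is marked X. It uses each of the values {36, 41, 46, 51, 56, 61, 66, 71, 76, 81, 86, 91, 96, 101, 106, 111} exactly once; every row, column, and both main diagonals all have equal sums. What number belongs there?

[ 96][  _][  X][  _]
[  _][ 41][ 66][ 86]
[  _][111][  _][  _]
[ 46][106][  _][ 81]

The 16 entries sum to 1176, so each line sums to 1176/4 = 294.
The remaining cell in row 2 is (2,1) = 294 − 193 = 101.
Row 4 needs 294; the known cells sum to 233, so (4,3) = 61.
The remaining cell in column 1 is (3,1) = 294 − 243 = 51.
Column 2: 41 + 111 + 106 + ? = 294, so (1,2) = 36.
From main diagonal, 294 − (96 + 41 + 81) gives (3,3) = 76.
The remaining cell in anti-diagonal is (1,4) = 294 − 223 = 71.
Row 1: 96 + 36 + 71 + ? = 294, so (1,3) = 91.

91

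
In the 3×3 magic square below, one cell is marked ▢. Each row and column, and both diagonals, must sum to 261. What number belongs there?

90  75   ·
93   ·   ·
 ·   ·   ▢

84

From row 1, 261 − (90 + 75) gives (1,3) = 96.
Using column 1: 90 + 93 + ? → (3,1) = 261 − 183 = 78.
From anti-diagonal, 261 − (96 + 78) gives (2,2) = 87.
Using row 2: 93 + 87 + ? → (2,3) = 261 − 180 = 81.
Column 2 needs 261; the known cells sum to 162, so (3,2) = 99.
Using column 3: 96 + 81 + ? → (3,3) = 261 − 177 = 84.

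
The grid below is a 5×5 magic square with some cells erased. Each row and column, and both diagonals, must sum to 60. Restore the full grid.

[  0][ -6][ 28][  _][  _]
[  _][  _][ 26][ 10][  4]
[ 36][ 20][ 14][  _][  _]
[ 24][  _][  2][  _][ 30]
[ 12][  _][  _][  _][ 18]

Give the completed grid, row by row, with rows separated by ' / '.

0 -6 28 22 16 / -12 32 26 10 4 / 36 20 14 -2 -8 / 24 8 2 -4 30 / 12 6 -10 34 18

Column 1: 0 + 36 + 24 + 12 + ? = 60, so (2,1) = -12.
Using column 3: 28 + 26 + 14 + 2 + ? → (5,3) = 60 − 70 = -10.
Row 2 must total 60; the given cells sum to 28, so (2,2) = 32.
Main diagonal needs 60; the known cells sum to 64, so (4,4) = -4.
From row 4, 60 − (24 + 2 + (-4) + 30) gives (4,2) = 8.
From column 2, 60 − (-6 + 32 + 20 + 8) gives (5,2) = 6.
Using anti-diagonal: 10 + 14 + 8 + 12 + ? → (1,5) = 60 − 44 = 16.
Row 1 needs 60; the known cells sum to 38, so (1,4) = 22.
From row 5, 60 − (12 + 6 + (-10) + 18) gives (5,4) = 34.
Using column 4: 22 + 10 + (-4) + 34 + ? → (3,4) = 60 − 62 = -2.
The remaining cell in column 5 is (3,5) = 60 − 68 = -8.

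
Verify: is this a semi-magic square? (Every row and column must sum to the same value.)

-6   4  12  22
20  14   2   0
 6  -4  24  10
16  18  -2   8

Row 1: -6 + 4 + 12 + 22 = 32.
Row 2: 20 + 14 + 2 + 0 = 36.
Row 3: 6 + (-4) + 24 + 10 = 36.
Row 4: 16 + 18 + (-2) + 8 = 40.
Column 1: -6 + 20 + 6 + 16 = 36.
Column 2: 4 + 14 + (-4) + 18 = 32.
Column 3: 12 + 2 + 24 + (-2) = 36.
Column 4: 22 + 0 + 10 + 8 = 40.

No — column 2 sums to 32 but row 2 sums to 36.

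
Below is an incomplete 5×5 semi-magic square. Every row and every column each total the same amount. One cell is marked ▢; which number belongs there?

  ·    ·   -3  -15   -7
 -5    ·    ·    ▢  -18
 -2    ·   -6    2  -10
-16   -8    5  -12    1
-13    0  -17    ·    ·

Row 4 is complete and sums to -30; that is the magic constant.
The remaining cell in row 3 is (3,2) = -30 − (-16) = -14.
The remaining cell in column 1 is (1,1) = -30 − (-36) = 6.
The remaining cell in column 3 is (2,3) = -30 − (-21) = -9.
Column 5 needs -30; the known cells sum to -34, so (5,5) = 4.
From row 1, -30 − (6 + (-3) + (-15) + (-7)) gives (1,2) = -11.
Using row 5: -13 + 0 + (-17) + 4 + ? → (5,4) = -30 − (-26) = -4.
Column 2: -11 + (-14) + (-8) + 0 + ? = -30, so (2,2) = 3.
The remaining cell in column 4 is (2,4) = -30 − (-29) = -1.

-1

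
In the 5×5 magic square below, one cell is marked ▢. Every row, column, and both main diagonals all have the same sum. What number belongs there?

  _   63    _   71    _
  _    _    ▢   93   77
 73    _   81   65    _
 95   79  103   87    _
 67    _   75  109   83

Column 4 is complete and sums to 425; that is the magic constant.
The remaining cell in row 4 is (4,5) = 425 − 364 = 61.
From row 5, 425 − (67 + 75 + 109 + 83) gives (5,2) = 91.
Anti-diagonal needs 425; the known cells sum to 320, so (1,5) = 105.
From column 5, 425 − (105 + 77 + 61 + 83) gives (3,5) = 99.
Row 3 must total 425; the given cells sum to 318, so (3,2) = 107.
Column 2: 63 + 107 + 79 + 91 + ? = 425, so (2,2) = 85.
Main diagonal: 85 + 81 + 87 + 83 + ? = 425, so (1,1) = 89.
Using row 1: 89 + 63 + 71 + 105 + ? → (1,3) = 425 − 328 = 97.
The remaining cell in column 1 is (2,1) = 425 − 324 = 101.
Column 3: 97 + 81 + 103 + 75 + ? = 425, so (2,3) = 69.

69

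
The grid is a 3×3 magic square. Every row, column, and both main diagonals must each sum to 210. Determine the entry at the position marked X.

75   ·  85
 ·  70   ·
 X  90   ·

Row 1: 75 + 85 + ? = 210, so (1,2) = 50.
Main diagonal needs 210; the known cells sum to 145, so (3,3) = 65.
Anti-diagonal: 85 + 70 + ? = 210, so (3,1) = 55.

55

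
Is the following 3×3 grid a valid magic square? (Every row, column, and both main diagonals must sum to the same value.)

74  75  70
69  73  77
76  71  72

Row 1: 74 + 75 + 70 = 219.
Row 2: 69 + 73 + 77 = 219.
Row 3: 76 + 71 + 72 = 219.
Column 1: 74 + 69 + 76 = 219.
Column 2: 75 + 73 + 71 = 219.
Column 3: 70 + 77 + 72 = 219.
Main diagonal: 74 + 73 + 72 = 219.
Anti-diagonal: 70 + 73 + 76 = 219.
All lines sum to 219.

Yes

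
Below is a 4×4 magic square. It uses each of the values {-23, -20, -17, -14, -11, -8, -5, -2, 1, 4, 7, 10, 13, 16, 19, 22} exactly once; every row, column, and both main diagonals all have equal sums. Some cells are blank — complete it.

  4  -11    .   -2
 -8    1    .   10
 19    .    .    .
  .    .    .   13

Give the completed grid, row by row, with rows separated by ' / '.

The 16 entries sum to -8, so each line sums to -8/4 = -2.
Row 1 needs -2; the known cells sum to -9, so (1,3) = 7.
Row 2 needs -2; the known cells sum to 3, so (2,3) = -5.
Column 1 needs -2; the known cells sum to 15, so (4,1) = -17.
Column 4 needs -2; the known cells sum to 21, so (3,4) = -23.
Main diagonal needs -2; the known cells sum to 18, so (3,3) = -20.
The remaining cell in anti-diagonal is (3,2) = -2 − (-24) = 22.
Column 2: -11 + 1 + 22 + ? = -2, so (4,2) = -14.
Using column 3: 7 + (-5) + (-20) + ? → (4,3) = -2 − (-18) = 16.

4 -11 7 -2 / -8 1 -5 10 / 19 22 -20 -23 / -17 -14 16 13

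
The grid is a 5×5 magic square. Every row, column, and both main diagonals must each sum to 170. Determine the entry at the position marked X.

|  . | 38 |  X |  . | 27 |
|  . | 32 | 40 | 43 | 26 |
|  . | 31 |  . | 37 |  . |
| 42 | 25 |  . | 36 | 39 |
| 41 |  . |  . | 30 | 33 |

The remaining cell in row 2 is (2,1) = 170 − 141 = 29.
Row 4 needs 170; the known cells sum to 142, so (4,3) = 28.
Column 2 needs 170; the known cells sum to 126, so (5,2) = 44.
Column 4 needs 170; the known cells sum to 146, so (1,4) = 24.
Using column 5: 27 + 26 + 39 + 33 + ? → (3,5) = 170 − 125 = 45.
From anti-diagonal, 170 − (27 + 43 + 25 + 41) gives (3,3) = 34.
Using row 3: 31 + 34 + 37 + 45 + ? → (3,1) = 170 − 147 = 23.
Row 5: 41 + 44 + 30 + 33 + ? = 170, so (5,3) = 22.
Column 1: 29 + 23 + 42 + 41 + ? = 170, so (1,1) = 35.
Using column 3: 40 + 34 + 28 + 22 + ? → (1,3) = 170 − 124 = 46.

46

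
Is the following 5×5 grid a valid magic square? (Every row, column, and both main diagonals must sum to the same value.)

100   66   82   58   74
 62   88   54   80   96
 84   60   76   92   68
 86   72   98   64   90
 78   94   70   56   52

No — anti-diagonal sums to 380 but column 4 sums to 350.

Row 1: 100 + 66 + 82 + 58 + 74 = 380.
Row 2: 62 + 88 + 54 + 80 + 96 = 380.
Row 3: 84 + 60 + 76 + 92 + 68 = 380.
Row 4: 86 + 72 + 98 + 64 + 90 = 410.
Row 5: 78 + 94 + 70 + 56 + 52 = 350.
Column 1: 100 + 62 + 84 + 86 + 78 = 410.
Column 2: 66 + 88 + 60 + 72 + 94 = 380.
Column 3: 82 + 54 + 76 + 98 + 70 = 380.
Column 4: 58 + 80 + 92 + 64 + 56 = 350.
Column 5: 74 + 96 + 68 + 90 + 52 = 380.
Main diagonal: 100 + 88 + 76 + 64 + 52 = 380.
Anti-diagonal: 74 + 80 + 76 + 72 + 78 = 380.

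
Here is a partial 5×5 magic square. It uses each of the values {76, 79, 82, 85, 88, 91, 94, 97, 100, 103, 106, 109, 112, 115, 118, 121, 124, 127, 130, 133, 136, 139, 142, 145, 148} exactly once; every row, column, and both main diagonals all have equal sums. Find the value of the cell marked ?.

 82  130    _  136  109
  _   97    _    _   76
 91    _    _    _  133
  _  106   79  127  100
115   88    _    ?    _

94

The 25 entries sum to 2800, so each line sums to 2800/5 = 560.
Using row 1: 82 + 130 + 136 + 109 + ? → (1,3) = 560 − 457 = 103.
Row 4 must total 560; the given cells sum to 412, so (4,1) = 148.
Using column 1: 82 + 91 + 148 + 115 + ? → (2,1) = 560 − 436 = 124.
Column 2 needs 560; the known cells sum to 421, so (3,2) = 139.
Column 5 needs 560; the known cells sum to 418, so (5,5) = 142.
Main diagonal needs 560; the known cells sum to 448, so (3,3) = 112.
From anti-diagonal, 560 − (109 + 112 + 106 + 115) gives (2,4) = 118.
From row 2, 560 − (124 + 97 + 118 + 76) gives (2,3) = 145.
From row 3, 560 − (91 + 139 + 112 + 133) gives (3,4) = 85.
The remaining cell in column 3 is (5,3) = 560 − 439 = 121.
Using column 4: 136 + 118 + 85 + 127 + ? → (5,4) = 560 − 466 = 94.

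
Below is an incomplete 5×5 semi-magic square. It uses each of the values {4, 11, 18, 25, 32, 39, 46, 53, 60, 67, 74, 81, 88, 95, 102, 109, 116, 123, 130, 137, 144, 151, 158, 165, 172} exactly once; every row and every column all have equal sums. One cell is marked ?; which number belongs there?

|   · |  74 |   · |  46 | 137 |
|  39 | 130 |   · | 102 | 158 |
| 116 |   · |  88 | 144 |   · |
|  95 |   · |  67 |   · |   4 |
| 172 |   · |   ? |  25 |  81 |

109

The 25 entries sum to 2200, so each line sums to 2200/5 = 440.
Row 2 must total 440; the given cells sum to 429, so (2,3) = 11.
The remaining cell in column 1 is (1,1) = 440 − 422 = 18.
Column 4 must total 440; the given cells sum to 317, so (4,4) = 123.
Column 5 needs 440; the known cells sum to 380, so (3,5) = 60.
Row 1: 18 + 74 + 46 + 137 + ? = 440, so (1,3) = 165.
Row 3: 116 + 88 + 144 + 60 + ? = 440, so (3,2) = 32.
Using row 4: 95 + 67 + 123 + 4 + ? → (4,2) = 440 − 289 = 151.
Column 2 needs 440; the known cells sum to 387, so (5,2) = 53.
Using column 3: 165 + 11 + 88 + 67 + ? → (5,3) = 440 − 331 = 109.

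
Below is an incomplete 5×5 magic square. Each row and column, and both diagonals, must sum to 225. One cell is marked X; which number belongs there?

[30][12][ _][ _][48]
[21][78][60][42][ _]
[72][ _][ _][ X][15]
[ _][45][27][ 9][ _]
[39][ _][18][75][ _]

33

Using row 2: 21 + 78 + 60 + 42 + ? → (2,5) = 225 − 201 = 24.
The remaining cell in column 1 is (4,1) = 225 − 162 = 63.
Anti-diagonal: 48 + 42 + 45 + 39 + ? = 225, so (3,3) = 51.
Row 4: 63 + 45 + 27 + 9 + ? = 225, so (4,5) = 81.
From column 3, 225 − (60 + 51 + 27 + 18) gives (1,3) = 69.
Column 5 must total 225; the given cells sum to 168, so (5,5) = 57.
Using row 1: 30 + 12 + 69 + 48 + ? → (1,4) = 225 − 159 = 66.
From row 5, 225 − (39 + 18 + 75 + 57) gives (5,2) = 36.
Using column 2: 12 + 78 + 45 + 36 + ? → (3,2) = 225 − 171 = 54.
The remaining cell in column 4 is (3,4) = 225 − 192 = 33.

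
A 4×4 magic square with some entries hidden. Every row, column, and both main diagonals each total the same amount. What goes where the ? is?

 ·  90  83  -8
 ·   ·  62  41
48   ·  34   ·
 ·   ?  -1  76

Column 3 is complete and sums to 178; that is the magic constant.
Row 1: 90 + 83 + (-8) + ? = 178, so (1,1) = 13.
From column 4, 178 − (-8 + 41 + 76) gives (3,4) = 69.
From main diagonal, 178 − (13 + 34 + 76) gives (2,2) = 55.
Row 2: 55 + 62 + 41 + ? = 178, so (2,1) = 20.
The remaining cell in row 3 is (3,2) = 178 − 151 = 27.
From column 1, 178 − (13 + 20 + 48) gives (4,1) = 97.
Column 2 needs 178; the known cells sum to 172, so (4,2) = 6.

6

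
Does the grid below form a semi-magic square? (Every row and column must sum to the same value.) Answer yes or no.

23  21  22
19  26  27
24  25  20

No — column 2 sums to 72 but column 1 sums to 66.

Row 1: 23 + 21 + 22 = 66.
Row 2: 19 + 26 + 27 = 72.
Row 3: 24 + 25 + 20 = 69.
Column 1: 23 + 19 + 24 = 66.
Column 2: 21 + 26 + 25 = 72.
Column 3: 22 + 27 + 20 = 69.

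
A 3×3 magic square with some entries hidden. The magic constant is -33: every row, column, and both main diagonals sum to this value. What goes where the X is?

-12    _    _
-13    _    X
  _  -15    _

Column 1 must total -33; the given cells sum to -25, so (3,1) = -8.
From row 3, -33 − (-8 + (-15)) gives (3,3) = -10.
Main diagonal: -12 + (-10) + ? = -33, so (2,2) = -11.
From anti-diagonal, -33 − (-11 + (-8)) gives (1,3) = -14.
From row 1, -33 − (-12 + (-14)) gives (1,2) = -7.
The remaining cell in row 2 is (2,3) = -33 − (-24) = -9.

-9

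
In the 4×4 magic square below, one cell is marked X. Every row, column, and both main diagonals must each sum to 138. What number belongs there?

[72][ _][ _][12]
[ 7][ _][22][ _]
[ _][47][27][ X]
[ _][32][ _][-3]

62

Main diagonal needs 138; the known cells sum to 96, so (2,2) = 42.
Anti-diagonal must total 138; the given cells sum to 81, so (4,1) = 57.
From row 2, 138 − (7 + 42 + 22) gives (2,4) = 67.
The remaining cell in row 4 is (4,3) = 138 − 86 = 52.
Using column 1: 72 + 7 + 57 + ? → (3,1) = 138 − 136 = 2.
Column 2: 42 + 47 + 32 + ? = 138, so (1,2) = 17.
Column 3: 22 + 27 + 52 + ? = 138, so (1,3) = 37.
From column 4, 138 − (12 + 67 + (-3)) gives (3,4) = 62.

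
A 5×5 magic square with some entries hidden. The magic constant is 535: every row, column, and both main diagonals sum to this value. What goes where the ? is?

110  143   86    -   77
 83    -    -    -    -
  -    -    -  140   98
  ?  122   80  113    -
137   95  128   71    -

Row 1 needs 535; the known cells sum to 416, so (1,4) = 119.
Row 5: 137 + 95 + 128 + 71 + ? = 535, so (5,5) = 104.
Using column 4: 119 + 140 + 113 + 71 + ? → (2,4) = 535 − 443 = 92.
Anti-diagonal: 77 + 92 + 122 + 137 + ? = 535, so (3,3) = 107.
Using column 3: 86 + 107 + 80 + 128 + ? → (2,3) = 535 − 401 = 134.
Using main diagonal: 110 + 107 + 113 + 104 + ? → (2,2) = 535 − 434 = 101.
Row 2 needs 535; the known cells sum to 410, so (2,5) = 125.
Using column 2: 143 + 101 + 122 + 95 + ? → (3,2) = 535 − 461 = 74.
From column 5, 535 − (77 + 125 + 98 + 104) gives (4,5) = 131.
Row 3 needs 535; the known cells sum to 419, so (3,1) = 116.
Row 4: 122 + 80 + 113 + 131 + ? = 535, so (4,1) = 89.

89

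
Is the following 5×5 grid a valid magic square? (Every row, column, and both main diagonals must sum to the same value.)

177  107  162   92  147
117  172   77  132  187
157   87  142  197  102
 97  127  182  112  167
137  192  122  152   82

Yes

Row 1: 177 + 107 + 162 + 92 + 147 = 685.
Row 2: 117 + 172 + 77 + 132 + 187 = 685.
Row 3: 157 + 87 + 142 + 197 + 102 = 685.
Row 4: 97 + 127 + 182 + 112 + 167 = 685.
Row 5: 137 + 192 + 122 + 152 + 82 = 685.
Column 1: 177 + 117 + 157 + 97 + 137 = 685.
Column 2: 107 + 172 + 87 + 127 + 192 = 685.
Column 3: 162 + 77 + 142 + 182 + 122 = 685.
Column 4: 92 + 132 + 197 + 112 + 152 = 685.
Column 5: 147 + 187 + 102 + 167 + 82 = 685.
Main diagonal: 177 + 172 + 142 + 112 + 82 = 685.
Anti-diagonal: 147 + 132 + 142 + 127 + 137 = 685.
All lines sum to 685.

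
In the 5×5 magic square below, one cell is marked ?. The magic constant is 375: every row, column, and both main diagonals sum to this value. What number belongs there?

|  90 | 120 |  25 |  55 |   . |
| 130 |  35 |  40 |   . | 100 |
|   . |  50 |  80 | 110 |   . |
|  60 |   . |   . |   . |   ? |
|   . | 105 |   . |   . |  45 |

From row 1, 375 − (90 + 120 + 25 + 55) gives (1,5) = 85.
Row 2 must total 375; the given cells sum to 305, so (2,4) = 70.
The remaining cell in column 2 is (4,2) = 375 − 310 = 65.
From main diagonal, 375 − (90 + 35 + 80 + 45) gives (4,4) = 125.
The remaining cell in anti-diagonal is (5,1) = 375 − 300 = 75.
Using column 1: 90 + 130 + 60 + 75 + ? → (3,1) = 375 − 355 = 20.
From column 4, 375 − (55 + 70 + 110 + 125) gives (5,4) = 15.
From row 3, 375 − (20 + 50 + 80 + 110) gives (3,5) = 115.
Row 5: 75 + 105 + 15 + 45 + ? = 375, so (5,3) = 135.
The remaining cell in column 3 is (4,3) = 375 − 280 = 95.
Column 5: 85 + 100 + 115 + 45 + ? = 375, so (4,5) = 30.

30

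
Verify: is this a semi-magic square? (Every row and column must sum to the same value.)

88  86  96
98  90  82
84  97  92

No — column 3 sums to 270 but row 3 sums to 273.

Row 1: 88 + 86 + 96 = 270.
Row 2: 98 + 90 + 82 = 270.
Row 3: 84 + 97 + 92 = 273.
Column 1: 88 + 98 + 84 = 270.
Column 2: 86 + 90 + 97 = 273.
Column 3: 96 + 82 + 92 = 270.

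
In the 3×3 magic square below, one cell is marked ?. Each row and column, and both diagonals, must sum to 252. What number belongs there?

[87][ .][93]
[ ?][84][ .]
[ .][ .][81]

90

From row 1, 252 − (87 + 93) gives (1,2) = 72.
Using column 2: 72 + 84 + ? → (3,2) = 252 − 156 = 96.
Column 3 needs 252; the known cells sum to 174, so (2,3) = 78.
From anti-diagonal, 252 − (93 + 84) gives (3,1) = 75.
The remaining cell in row 2 is (2,1) = 252 − 162 = 90.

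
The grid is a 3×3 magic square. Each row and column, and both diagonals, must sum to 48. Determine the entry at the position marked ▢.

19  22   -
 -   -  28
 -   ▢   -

10

Using row 1: 19 + 22 + ? → (1,3) = 48 − 41 = 7.
The remaining cell in column 3 is (3,3) = 48 − 35 = 13.
From main diagonal, 48 − (19 + 13) gives (2,2) = 16.
Anti-diagonal needs 48; the known cells sum to 23, so (3,1) = 25.
Row 2 must total 48; the given cells sum to 44, so (2,1) = 4.
Using row 3: 25 + 13 + ? → (3,2) = 48 − 38 = 10.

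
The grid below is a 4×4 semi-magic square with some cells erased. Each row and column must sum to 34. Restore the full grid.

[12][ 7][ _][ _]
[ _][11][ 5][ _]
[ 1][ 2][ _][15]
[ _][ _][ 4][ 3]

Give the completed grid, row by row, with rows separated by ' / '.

From row 3, 34 − (1 + 2 + 15) gives (3,3) = 16.
Column 2: 7 + 11 + 2 + ? = 34, so (4,2) = 14.
Using column 3: 5 + 16 + 4 + ? → (1,3) = 34 − 25 = 9.
The remaining cell in row 1 is (1,4) = 34 − 28 = 6.
From row 4, 34 − (14 + 4 + 3) gives (4,1) = 13.
Column 1 needs 34; the known cells sum to 26, so (2,1) = 8.
Column 4 must total 34; the given cells sum to 24, so (2,4) = 10.

12 7 9 6 / 8 11 5 10 / 1 2 16 15 / 13 14 4 3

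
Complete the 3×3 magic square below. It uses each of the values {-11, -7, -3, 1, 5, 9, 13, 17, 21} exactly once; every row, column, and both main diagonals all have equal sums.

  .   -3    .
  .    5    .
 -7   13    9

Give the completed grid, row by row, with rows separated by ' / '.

The 9 entries sum to 45, so each line sums to 45/3 = 15.
From main diagonal, 15 − (5 + 9) gives (1,1) = 1.
Anti-diagonal: 5 + (-7) + ? = 15, so (1,3) = 17.
The remaining cell in column 1 is (2,1) = 15 − (-6) = 21.
From column 3, 15 − (17 + 9) gives (2,3) = -11.

1 -3 17 / 21 5 -11 / -7 13 9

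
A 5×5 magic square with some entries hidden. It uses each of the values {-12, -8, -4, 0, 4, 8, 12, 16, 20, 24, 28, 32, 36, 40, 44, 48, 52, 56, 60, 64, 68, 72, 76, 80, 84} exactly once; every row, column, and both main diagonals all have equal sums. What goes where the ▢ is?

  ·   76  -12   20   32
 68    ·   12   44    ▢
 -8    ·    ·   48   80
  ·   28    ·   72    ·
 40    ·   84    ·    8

The 25 entries sum to 900, so each line sums to 900/5 = 180.
Row 1 needs 180; the known cells sum to 116, so (1,1) = 64.
Column 1 needs 180; the known cells sum to 164, so (4,1) = 16.
The remaining cell in column 4 is (5,4) = 180 − 184 = -4.
Anti-diagonal needs 180; the known cells sum to 144, so (3,3) = 36.
Using row 3: -8 + 36 + 48 + 80 + ? → (3,2) = 180 − 156 = 24.
Row 5 must total 180; the given cells sum to 128, so (5,2) = 52.
Using column 2: 76 + 24 + 28 + 52 + ? → (2,2) = 180 − 180 = 0.
Column 3: -12 + 12 + 36 + 84 + ? = 180, so (4,3) = 60.
The remaining cell in row 2 is (2,5) = 180 − 124 = 56.

56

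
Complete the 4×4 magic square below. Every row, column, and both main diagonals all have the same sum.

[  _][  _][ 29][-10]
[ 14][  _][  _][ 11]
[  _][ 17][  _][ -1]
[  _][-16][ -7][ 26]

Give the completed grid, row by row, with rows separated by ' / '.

-13 20 29 -10 / 14 5 -4 11 / 2 17 8 -1 / 23 -16 -7 26

Column 4 is already complete: -10 + 11 + -1 + 26 = 26, so that is the magic constant.
From row 4, 26 − (-16 + (-7) + 26) gives (4,1) = 23.
Using anti-diagonal: -10 + 17 + 23 + ? → (2,3) = 26 − 30 = -4.
The remaining cell in row 2 is (2,2) = 26 − 21 = 5.
From column 2, 26 − (5 + 17 + (-16)) gives (1,2) = 20.
From column 3, 26 − (29 + (-4) + (-7)) gives (3,3) = 8.
Main diagonal: 5 + 8 + 26 + ? = 26, so (1,1) = -13.
Row 3: 17 + 8 + (-1) + ? = 26, so (3,1) = 2.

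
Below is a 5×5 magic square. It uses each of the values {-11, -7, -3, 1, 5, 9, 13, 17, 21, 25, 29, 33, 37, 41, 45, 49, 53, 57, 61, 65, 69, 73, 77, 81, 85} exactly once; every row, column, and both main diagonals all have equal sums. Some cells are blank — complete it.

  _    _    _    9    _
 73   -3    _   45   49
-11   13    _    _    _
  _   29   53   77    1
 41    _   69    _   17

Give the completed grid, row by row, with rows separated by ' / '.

The 25 entries sum to 925, so each line sums to 925/5 = 185.
Using row 2: 73 + (-3) + 45 + 49 + ? → (2,3) = 185 − 164 = 21.
Row 4 needs 185; the known cells sum to 160, so (4,1) = 25.
Column 1 needs 185; the known cells sum to 128, so (1,1) = 57.
The remaining cell in main diagonal is (3,3) = 185 − 148 = 37.
Using anti-diagonal: 45 + 37 + 29 + 41 + ? → (1,5) = 185 − 152 = 33.
Using column 3: 21 + 37 + 53 + 69 + ? → (1,3) = 185 − 180 = 5.
The remaining cell in column 5 is (3,5) = 185 − 100 = 85.
From row 1, 185 − (57 + 5 + 9 + 33) gives (1,2) = 81.
Row 3 needs 185; the known cells sum to 124, so (3,4) = 61.
Column 2 needs 185; the known cells sum to 120, so (5,2) = 65.
From column 4, 185 − (9 + 45 + 61 + 77) gives (5,4) = -7.

57 81 5 9 33 / 73 -3 21 45 49 / -11 13 37 61 85 / 25 29 53 77 1 / 41 65 69 -7 17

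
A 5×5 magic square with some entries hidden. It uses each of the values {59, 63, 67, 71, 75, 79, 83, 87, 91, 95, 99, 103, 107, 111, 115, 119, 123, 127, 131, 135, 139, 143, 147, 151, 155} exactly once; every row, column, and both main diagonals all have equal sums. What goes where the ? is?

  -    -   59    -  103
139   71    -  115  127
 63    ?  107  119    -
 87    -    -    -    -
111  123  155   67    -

95

The 25 entries sum to 2675, so each line sums to 2675/5 = 535.
Row 2 needs 535; the known cells sum to 452, so (2,3) = 83.
Row 5 must total 535; the given cells sum to 456, so (5,5) = 79.
From column 1, 535 − (139 + 63 + 87 + 111) gives (1,1) = 135.
From column 3, 535 − (59 + 83 + 107 + 155) gives (4,3) = 131.
The remaining cell in main diagonal is (4,4) = 535 − 392 = 143.
The remaining cell in anti-diagonal is (4,2) = 535 − 436 = 99.
Using row 4: 87 + 99 + 131 + 143 + ? → (4,5) = 535 − 460 = 75.
Using column 4: 115 + 119 + 143 + 67 + ? → (1,4) = 535 − 444 = 91.
Column 5: 103 + 127 + 75 + 79 + ? = 535, so (3,5) = 151.
Row 1 needs 535; the known cells sum to 388, so (1,2) = 147.
Using row 3: 63 + 107 + 119 + 151 + ? → (3,2) = 535 − 440 = 95.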